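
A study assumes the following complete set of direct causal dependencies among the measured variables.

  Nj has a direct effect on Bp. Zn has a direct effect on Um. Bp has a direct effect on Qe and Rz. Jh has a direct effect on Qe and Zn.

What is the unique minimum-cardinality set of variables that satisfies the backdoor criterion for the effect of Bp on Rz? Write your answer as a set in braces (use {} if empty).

Variables eligible for adjustment (non-descendants of Bp, excluding Bp and Rz): {Jh, Nj, Um, Zn}.
Backdoor paths from Bp to Rz:
  (none)
With no backdoor paths the empty set already satisfies the criterion, and it is trivially minimal.

{}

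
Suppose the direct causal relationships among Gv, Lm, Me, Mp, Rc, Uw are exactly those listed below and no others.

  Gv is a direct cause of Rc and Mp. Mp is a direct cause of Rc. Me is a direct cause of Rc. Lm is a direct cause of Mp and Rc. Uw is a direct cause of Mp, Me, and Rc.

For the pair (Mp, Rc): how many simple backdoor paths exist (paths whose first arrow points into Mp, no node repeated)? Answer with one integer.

A backdoor path from Mp to Rc is any simple undirected path whose first edge points into Mp (i.e. leaves Mp via a parent).
Parents of Mp: {Gv, Lm, Uw}.
Enumerating:
  P1: Mp <- Lm -> Rc
  P2: Mp <- Uw -> Me -> Rc
  P3: Mp <- Uw -> Rc
  P4: Mp <- Gv -> Rc
That exhausts the simple backdoor paths. Count: 4.

4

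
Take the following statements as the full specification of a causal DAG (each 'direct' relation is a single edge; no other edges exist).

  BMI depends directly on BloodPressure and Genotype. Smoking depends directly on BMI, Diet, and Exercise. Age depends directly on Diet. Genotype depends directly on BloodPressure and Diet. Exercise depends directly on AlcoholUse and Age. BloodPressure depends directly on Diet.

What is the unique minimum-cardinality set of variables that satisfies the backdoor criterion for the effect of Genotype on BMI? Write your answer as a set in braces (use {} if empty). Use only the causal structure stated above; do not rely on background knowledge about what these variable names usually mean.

{BloodPressure}

Variables eligible for adjustment (non-descendants of Genotype, excluding Genotype and BMI): {Age, AlcoholUse, BloodPressure, Diet, Exercise}.
Backdoor paths from Genotype to BMI:
  P1: Genotype <- Diet -> BloodPressure -> BMI
  P2: Genotype <- Diet -> Age -> Exercise -> Smoking <- BMI
  P3: Genotype <- Diet -> Smoking <- BMI
  P4: Genotype <- BloodPressure <- Diet -> Age -> Exercise -> Smoking <- BMI
  P5: Genotype <- BloodPressure <- Diet -> Smoking <- BMI
  P6: Genotype <- BloodPressure -> BMI
The empty set is not sufficient: P1 (Genotype <- Diet -> BloodPressure -> BMI) has no collider blocking it and no conditioned non-collider, so it is open.
Try {BloodPressure}:
  P1: blocked at chain node BloodPressure ∈ conditioning set.
  P2: blocked at collider Smoking (neither it nor any descendant is in the conditioning set).
  P3: blocked at collider Smoking (neither it nor any descendant is in the conditioning set).
  P4: blocked at chain node BloodPressure ∈ conditioning set.
  P5: blocked at chain node BloodPressure ∈ conditioning set.
  P6: blocked at fork node BloodPressure ∈ conditioning set.
{BloodPressure} contains no descendant of Genotype and blocks every backdoor path.
No other singleton works — e.g. {Diet} leaves P6 open — so {BloodPressure} is the unique smallest valid adjustment set.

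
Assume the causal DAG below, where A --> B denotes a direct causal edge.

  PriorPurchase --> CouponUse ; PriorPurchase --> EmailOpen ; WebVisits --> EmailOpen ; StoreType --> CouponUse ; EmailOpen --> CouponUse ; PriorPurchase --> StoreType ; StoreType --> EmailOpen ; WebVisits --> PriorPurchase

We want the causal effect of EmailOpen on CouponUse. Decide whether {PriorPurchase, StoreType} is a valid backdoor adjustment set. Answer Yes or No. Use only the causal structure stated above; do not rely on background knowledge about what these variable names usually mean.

Yes

Backdoor paths from EmailOpen to CouponUse (paths whose first edge points into EmailOpen):
  P1: EmailOpen <- WebVisits -> PriorPurchase -> StoreType -> CouponUse
  P2: EmailOpen <- WebVisits -> PriorPurchase -> CouponUse
  P3: EmailOpen <- PriorPurchase -> StoreType -> CouponUse
  P4: EmailOpen <- PriorPurchase -> CouponUse
  P5: EmailOpen <- StoreType <- PriorPurchase -> CouponUse
  P6: EmailOpen <- StoreType -> CouponUse
Condition 1 (no descendant of EmailOpen in the set): holds — descendants of EmailOpen are {CouponUse}; none are in {PriorPurchase, StoreType}.
Condition 2 (every backdoor path blocked by {PriorPurchase, StoreType}):
  P1: blocked at chain node PriorPurchase ∈ conditioning set.
  P2: blocked at chain node PriorPurchase ∈ conditioning set.
  P3: blocked at fork node PriorPurchase ∈ conditioning set.
  P4: blocked at fork node PriorPurchase ∈ conditioning set.
  P5: blocked at chain node StoreType ∈ conditioning set.
  P6: blocked at fork node StoreType ∈ conditioning set.
{PriorPurchase, StoreType} satisfies the backdoor criterion.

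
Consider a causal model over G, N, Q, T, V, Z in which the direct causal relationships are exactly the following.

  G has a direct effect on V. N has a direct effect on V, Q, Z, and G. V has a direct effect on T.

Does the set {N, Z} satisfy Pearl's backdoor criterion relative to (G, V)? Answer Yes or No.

Backdoor paths from G to V (paths whose first edge points into G):
  P1: G <- N -> V
Condition 1 (no descendant of G in the set): holds — descendants of G are {T, V}; none are in {N, Z}.
Condition 2 (every backdoor path blocked by {N, Z}):
  P1: blocked at fork node N ∈ conditioning set.
{N, Z} satisfies the backdoor criterion.

Yes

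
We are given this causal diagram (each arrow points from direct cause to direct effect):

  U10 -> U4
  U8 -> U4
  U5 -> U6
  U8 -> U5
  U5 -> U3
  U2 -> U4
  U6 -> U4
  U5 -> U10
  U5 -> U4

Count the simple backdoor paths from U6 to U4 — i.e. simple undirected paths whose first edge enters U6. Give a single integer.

A backdoor path from U6 to U4 is any simple undirected path whose first edge points into U6 (i.e. leaves U6 via a parent).
Parents of U6: {U5}.
Enumerating:
  P1: U6 <- U5 <- U8 -> U4
  P2: U6 <- U5 -> U10 -> U4
  P3: U6 <- U5 -> U4
That exhausts the simple backdoor paths. Count: 3.

3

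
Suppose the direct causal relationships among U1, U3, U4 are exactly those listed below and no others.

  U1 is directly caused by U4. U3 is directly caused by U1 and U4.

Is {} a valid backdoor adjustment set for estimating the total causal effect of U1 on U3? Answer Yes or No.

No

Backdoor paths from U1 to U3 (paths whose first edge points into U1):
  P1: U1 <- U4 -> U3
Condition 1 (no descendant of U1 in the set): holds — descendants of U1 are {U3}; none are in {}.
Condition 2 (every backdoor path blocked by {}):
  P1: open — no interior node is in the conditioning set.
{} does not satisfy the backdoor criterion.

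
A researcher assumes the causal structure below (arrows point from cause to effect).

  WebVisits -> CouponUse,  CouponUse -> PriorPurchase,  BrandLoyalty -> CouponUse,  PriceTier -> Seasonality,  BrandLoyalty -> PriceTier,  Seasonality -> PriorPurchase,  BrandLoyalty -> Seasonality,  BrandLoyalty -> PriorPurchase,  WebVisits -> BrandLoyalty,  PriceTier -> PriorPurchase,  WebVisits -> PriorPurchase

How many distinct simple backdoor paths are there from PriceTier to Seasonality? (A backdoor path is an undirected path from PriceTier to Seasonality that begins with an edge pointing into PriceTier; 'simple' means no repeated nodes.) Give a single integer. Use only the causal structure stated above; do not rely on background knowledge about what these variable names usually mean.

6

A backdoor path from PriceTier to Seasonality is any simple undirected path whose first edge points into PriceTier (i.e. leaves PriceTier via a parent).
Parents of PriceTier: {BrandLoyalty}.
Enumerating:
  P1: PriceTier <- BrandLoyalty <- WebVisits -> CouponUse -> PriorPurchase <- Seasonality
  P2: PriceTier <- BrandLoyalty <- WebVisits -> PriorPurchase <- Seasonality
  P3: PriceTier <- BrandLoyalty -> Seasonality
  P4: PriceTier <- BrandLoyalty -> CouponUse <- WebVisits -> PriorPurchase <- Seasonality
  P5: PriceTier <- BrandLoyalty -> CouponUse -> PriorPurchase <- Seasonality
  P6: PriceTier <- BrandLoyalty -> PriorPurchase <- Seasonality
That exhausts the simple backdoor paths. Count: 6.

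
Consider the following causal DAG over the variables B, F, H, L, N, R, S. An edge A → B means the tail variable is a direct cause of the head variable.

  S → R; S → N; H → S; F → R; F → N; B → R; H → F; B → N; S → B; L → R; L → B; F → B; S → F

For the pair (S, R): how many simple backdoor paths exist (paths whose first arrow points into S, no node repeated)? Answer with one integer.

A backdoor path from S to R is any simple undirected path whose first edge points into S (i.e. leaves S via a parent).
Parents of S: {H}.
Enumerating:
  P1: S <- H -> F -> B <- L -> R
  P2: S <- H -> F -> B -> R
  P3: S <- H -> F -> R
  P4: S <- H -> F -> N <- B <- L -> R
  P5: S <- H -> F -> N <- B -> R
That exhausts the simple backdoor paths. Count: 5.

5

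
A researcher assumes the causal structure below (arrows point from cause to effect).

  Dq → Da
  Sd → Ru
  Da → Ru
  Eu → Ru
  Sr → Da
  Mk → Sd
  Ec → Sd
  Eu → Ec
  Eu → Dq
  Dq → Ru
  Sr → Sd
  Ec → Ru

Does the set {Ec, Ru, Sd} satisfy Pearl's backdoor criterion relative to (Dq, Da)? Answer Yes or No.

No

Backdoor paths from Dq to Da (paths whose first edge points into Dq):
  P1: Dq <- Eu -> Ec -> Sd <- Sr -> Da
  P2: Dq <- Eu -> Ec -> Sd -> Ru <- Da
  P3: Dq <- Eu -> Ec -> Ru <- Sd <- Sr -> Da
  P4: Dq <- Eu -> Ec -> Ru <- Da
  P5: Dq <- Eu -> Ru <- Ec -> Sd <- Sr -> Da
  P6: Dq <- Eu -> Ru <- Sd <- Sr -> Da
  P7: Dq <- Eu -> Ru <- Da
Condition 1 (no descendant of Dq in the set): FAILS — Ru is a descendant of Dq.
Condition 2 (every backdoor path blocked by {Ec, Ru, Sd}):
  P1: blocked at chain node Ec ∈ conditioning set.
  P2: blocked at chain node Ec ∈ conditioning set.
  P3: blocked at chain node Ec ∈ conditioning set.
  P4: blocked at chain node Ec ∈ conditioning set.
  P5: blocked at fork node Ec ∈ conditioning set.
  P6: blocked at chain node Sd ∈ conditioning set.
  P7: open — collider(s) Ru are conditioned on (or have a conditioned descendant) and no non-collider on the path is in the set.
{Ec, Ru, Sd} does not satisfy the backdoor criterion.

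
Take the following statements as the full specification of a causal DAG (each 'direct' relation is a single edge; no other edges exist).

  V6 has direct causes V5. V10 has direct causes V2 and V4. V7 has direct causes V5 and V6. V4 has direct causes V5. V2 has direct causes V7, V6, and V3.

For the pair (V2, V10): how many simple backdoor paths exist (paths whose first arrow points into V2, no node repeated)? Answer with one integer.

A backdoor path from V2 to V10 is any simple undirected path whose first edge points into V2 (i.e. leaves V2 via a parent).
Parents of V2: {V3, V6, V7}.
Enumerating:
  P1: V2 <- V6 <- V5 -> V4 -> V10
  P2: V2 <- V6 -> V7 <- V5 -> V4 -> V10
  P3: V2 <- V7 <- V5 -> V4 -> V10
  P4: V2 <- V7 <- V6 <- V5 -> V4 -> V10
That exhausts the simple backdoor paths. Count: 4.

4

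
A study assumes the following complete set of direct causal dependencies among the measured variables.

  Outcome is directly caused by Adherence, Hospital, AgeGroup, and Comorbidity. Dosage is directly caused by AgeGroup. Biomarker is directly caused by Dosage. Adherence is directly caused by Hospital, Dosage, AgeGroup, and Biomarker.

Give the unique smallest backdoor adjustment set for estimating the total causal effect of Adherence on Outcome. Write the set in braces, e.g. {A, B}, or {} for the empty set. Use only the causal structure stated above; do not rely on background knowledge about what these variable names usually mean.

Variables eligible for adjustment (non-descendants of Adherence, excluding Adherence and Outcome): {AgeGroup, Biomarker, Comorbidity, Dosage, Hospital}.
Backdoor paths from Adherence to Outcome:
  P1: Adherence <- Hospital -> Outcome
  P2: Adherence <- AgeGroup -> Outcome
  P3: Adherence <- Dosage <- AgeGroup -> Outcome
  P4: Adherence <- Biomarker <- Dosage <- AgeGroup -> Outcome
The empty set is not sufficient: P1 (Adherence <- Hospital -> Outcome) has no collider blocking it and no conditioned non-collider, so it is open.
Try {AgeGroup, Hospital}:
  P1: blocked at fork node Hospital ∈ conditioning set.
  P2: blocked at fork node AgeGroup ∈ conditioning set.
  P3: blocked at fork node AgeGroup ∈ conditioning set.
  P4: blocked at fork node AgeGroup ∈ conditioning set.
{AgeGroup, Hospital} contains no descendant of Adherence and blocks every backdoor path.
Every element of {AgeGroup, Hospital} is needed (dropping AgeGroup leaves P2 open; dropping Hospital leaves P1 open), so no proper subset is valid.
Among all size-2 subsets of the eligible variables, only {AgeGroup, Hospital} blocks every backdoor path, so it is the unique smallest valid adjustment set.

{AgeGroup, Hospital}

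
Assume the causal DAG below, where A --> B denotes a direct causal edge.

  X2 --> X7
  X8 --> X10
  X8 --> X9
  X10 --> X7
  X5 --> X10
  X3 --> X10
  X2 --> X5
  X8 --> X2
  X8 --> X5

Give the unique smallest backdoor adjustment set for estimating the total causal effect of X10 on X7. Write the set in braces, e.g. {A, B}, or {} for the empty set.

Variables eligible for adjustment (non-descendants of X10, excluding X10 and X7): {X2, X3, X5, X8, X9}.
Backdoor paths from X10 to X7:
  P1: X10 <- X8 -> X2 -> X7
  P2: X10 <- X8 -> X5 <- X2 -> X7
  P3: X10 <- X5 <- X8 -> X2 -> X7
  P4: X10 <- X5 <- X2 -> X7
The empty set is not sufficient: P1 (X10 <- X8 -> X2 -> X7) has no collider blocking it and no conditioned non-collider, so it is open.
Try {X2}:
  P1: blocked at chain node X2 ∈ conditioning set.
  P2: blocked at collider X5 (neither it nor any descendant is in the conditioning set).
  P3: blocked at chain node X2 ∈ conditioning set.
  P4: blocked at fork node X2 ∈ conditioning set.
{X2} contains no descendant of X10 and blocks every backdoor path.
No other singleton works — e.g. {X3} leaves P1 open — so {X2} is the unique smallest valid adjustment set.

{X2}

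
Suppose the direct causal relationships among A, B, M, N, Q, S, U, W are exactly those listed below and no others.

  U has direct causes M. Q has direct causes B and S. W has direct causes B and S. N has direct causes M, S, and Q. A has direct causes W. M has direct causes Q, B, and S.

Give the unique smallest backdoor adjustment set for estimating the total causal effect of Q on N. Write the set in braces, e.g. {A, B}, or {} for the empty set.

{B, S}

Variables eligible for adjustment (non-descendants of Q, excluding Q and N): {A, B, S, W}.
Backdoor paths from Q to N:
  P1: Q <- S -> W <- B -> M -> N
  P2: Q <- S -> M -> N
  P3: Q <- S -> N
  P4: Q <- B -> W <- S -> M -> N
  P5: Q <- B -> W <- S -> N
  P6: Q <- B -> M <- S -> N
  P7: Q <- B -> M -> N
The empty set is not sufficient: P2 (Q <- S -> M -> N) has no collider blocking it and no conditioned non-collider, so it is open.
Try {B, S}:
  P1: blocked at fork node S ∈ conditioning set.
  P2: blocked at fork node S ∈ conditioning set.
  P3: blocked at fork node S ∈ conditioning set.
  P4: blocked at fork node B ∈ conditioning set.
  P5: blocked at fork node B ∈ conditioning set.
  P6: blocked at fork node B ∈ conditioning set.
  P7: blocked at fork node B ∈ conditioning set.
{B, S} contains no descendant of Q and blocks every backdoor path.
Every element of {B, S} is needed (dropping B leaves P7 open; dropping S leaves P2 open), so no proper subset is valid.
Among all size-2 subsets of the eligible variables, only {B, S} blocks every backdoor path, so it is the unique smallest valid adjustment set.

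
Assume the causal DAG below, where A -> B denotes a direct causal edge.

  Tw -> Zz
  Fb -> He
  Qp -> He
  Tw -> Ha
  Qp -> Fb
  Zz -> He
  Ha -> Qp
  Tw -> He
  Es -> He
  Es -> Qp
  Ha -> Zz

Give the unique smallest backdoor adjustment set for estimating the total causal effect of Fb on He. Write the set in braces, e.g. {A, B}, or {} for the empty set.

{Qp}

Variables eligible for adjustment (non-descendants of Fb, excluding Fb and He): {Es, Ha, Qp, Tw, Zz}.
Backdoor paths from Fb to He:
  P1: Fb <- Qp <- Ha <- Tw -> Zz -> He
  P2: Fb <- Qp <- Ha <- Tw -> He
  P3: Fb <- Qp <- Ha -> Zz <- Tw -> He
  P4: Fb <- Qp <- Ha -> Zz -> He
  P5: Fb <- Qp <- Es -> He
  P6: Fb <- Qp -> He
The empty set is not sufficient: P1 (Fb <- Qp <- Ha <- Tw -> Zz -> He) has no collider blocking it and no conditioned non-collider, so it is open.
Try {Qp}:
  P1: blocked at chain node Qp ∈ conditioning set.
  P2: blocked at chain node Qp ∈ conditioning set.
  P3: blocked at chain node Qp ∈ conditioning set.
  P4: blocked at chain node Qp ∈ conditioning set.
  P5: blocked at chain node Qp ∈ conditioning set.
  P6: blocked at fork node Qp ∈ conditioning set.
{Qp} contains no descendant of Fb and blocks every backdoor path.
No other singleton works — e.g. {Tw} leaves P4 open — so {Qp} is the unique smallest valid adjustment set.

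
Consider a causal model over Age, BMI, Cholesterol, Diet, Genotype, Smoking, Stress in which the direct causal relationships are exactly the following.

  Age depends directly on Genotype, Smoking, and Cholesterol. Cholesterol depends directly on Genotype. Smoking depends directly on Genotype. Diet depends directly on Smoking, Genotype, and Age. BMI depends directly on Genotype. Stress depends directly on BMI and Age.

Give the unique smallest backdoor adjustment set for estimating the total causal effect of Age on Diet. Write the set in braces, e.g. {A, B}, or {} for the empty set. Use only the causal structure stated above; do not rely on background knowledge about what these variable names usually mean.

{Genotype, Smoking}

Variables eligible for adjustment (non-descendants of Age, excluding Age and Diet): {BMI, Cholesterol, Genotype, Smoking}.
Backdoor paths from Age to Diet:
  P1: Age <- Genotype -> Smoking -> Diet
  P2: Age <- Genotype -> Diet
  P3: Age <- Smoking <- Genotype -> Diet
  P4: Age <- Smoking -> Diet
  P5: Age <- Cholesterol <- Genotype -> Smoking -> Diet
  P6: Age <- Cholesterol <- Genotype -> Diet
The empty set is not sufficient: P1 (Age <- Genotype -> Smoking -> Diet) has no collider blocking it and no conditioned non-collider, so it is open.
Try {Genotype, Smoking}:
  P1: blocked at fork node Genotype ∈ conditioning set.
  P2: blocked at fork node Genotype ∈ conditioning set.
  P3: blocked at chain node Smoking ∈ conditioning set.
  P4: blocked at fork node Smoking ∈ conditioning set.
  P5: blocked at fork node Genotype ∈ conditioning set.
  P6: blocked at fork node Genotype ∈ conditioning set.
{Genotype, Smoking} contains no descendant of Age and blocks every backdoor path.
Every element of {Genotype, Smoking} is needed (dropping Genotype leaves P2 open; dropping Smoking leaves P4 open), so no proper subset is valid.
Among all size-2 subsets of the eligible variables, only {Genotype, Smoking} blocks every backdoor path, so it is the unique smallest valid adjustment set.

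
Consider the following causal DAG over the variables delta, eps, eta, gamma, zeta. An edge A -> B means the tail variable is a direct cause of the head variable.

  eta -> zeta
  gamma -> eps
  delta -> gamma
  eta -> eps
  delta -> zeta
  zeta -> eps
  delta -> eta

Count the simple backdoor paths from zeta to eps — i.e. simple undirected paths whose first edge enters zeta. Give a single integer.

4

A backdoor path from zeta to eps is any simple undirected path whose first edge points into zeta (i.e. leaves zeta via a parent).
Parents of zeta: {delta, eta}.
Enumerating:
  P1: zeta <- delta -> gamma -> eps
  P2: zeta <- delta -> eta -> eps
  P3: zeta <- eta <- delta -> gamma -> eps
  P4: zeta <- eta -> eps
That exhausts the simple backdoor paths. Count: 4.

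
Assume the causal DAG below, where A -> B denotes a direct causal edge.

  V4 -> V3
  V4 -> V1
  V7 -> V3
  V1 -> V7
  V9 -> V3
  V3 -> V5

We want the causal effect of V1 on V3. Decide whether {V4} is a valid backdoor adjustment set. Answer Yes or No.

Yes

Backdoor paths from V1 to V3 (paths whose first edge points into V1):
  P1: V1 <- V4 -> V3
Condition 1 (no descendant of V1 in the set): holds — descendants of V1 are {V3, V5, V7}; none are in {V4}.
Condition 2 (every backdoor path blocked by {V4}):
  P1: blocked at fork node V4 ∈ conditioning set.
{V4} satisfies the backdoor criterion.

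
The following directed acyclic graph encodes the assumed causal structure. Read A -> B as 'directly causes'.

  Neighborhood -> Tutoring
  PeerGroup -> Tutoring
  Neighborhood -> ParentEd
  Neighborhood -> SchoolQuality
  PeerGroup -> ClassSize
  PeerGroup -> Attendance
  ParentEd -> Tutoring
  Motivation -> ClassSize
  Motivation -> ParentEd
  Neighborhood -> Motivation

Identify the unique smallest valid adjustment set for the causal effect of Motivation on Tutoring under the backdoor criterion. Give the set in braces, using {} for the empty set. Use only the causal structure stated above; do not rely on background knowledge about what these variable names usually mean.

{Neighborhood}

Variables eligible for adjustment (non-descendants of Motivation, excluding Motivation and Tutoring): {Attendance, Neighborhood, PeerGroup, SchoolQuality}.
Backdoor paths from Motivation to Tutoring:
  P1: Motivation <- Neighborhood -> ParentEd -> Tutoring
  P2: Motivation <- Neighborhood -> Tutoring
The empty set is not sufficient: P1 (Motivation <- Neighborhood -> ParentEd -> Tutoring) has no collider blocking it and no conditioned non-collider, so it is open.
Try {Neighborhood}:
  P1: blocked at fork node Neighborhood ∈ conditioning set.
  P2: blocked at fork node Neighborhood ∈ conditioning set.
{Neighborhood} contains no descendant of Motivation and blocks every backdoor path.
No other singleton works — e.g. {PeerGroup} leaves P1 open — so {Neighborhood} is the unique smallest valid adjustment set.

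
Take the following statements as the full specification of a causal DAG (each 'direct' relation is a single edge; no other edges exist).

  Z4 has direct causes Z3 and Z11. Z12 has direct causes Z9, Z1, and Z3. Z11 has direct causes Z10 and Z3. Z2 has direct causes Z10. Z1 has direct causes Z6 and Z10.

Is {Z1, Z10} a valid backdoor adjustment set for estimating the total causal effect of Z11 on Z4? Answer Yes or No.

No

Backdoor paths from Z11 to Z4 (paths whose first edge points into Z11):
  P1: Z11 <- Z10 -> Z1 -> Z12 <- Z3 -> Z4
  P2: Z11 <- Z3 -> Z4
Condition 1 (no descendant of Z11 in the set): holds — descendants of Z11 are {Z4}; none are in {Z1, Z10}.
Condition 2 (every backdoor path blocked by {Z1, Z10}):
  P1: blocked at fork node Z10 ∈ conditioning set.
  P2: open — no interior node is in the conditioning set.
{Z1, Z10} does not satisfy the backdoor criterion.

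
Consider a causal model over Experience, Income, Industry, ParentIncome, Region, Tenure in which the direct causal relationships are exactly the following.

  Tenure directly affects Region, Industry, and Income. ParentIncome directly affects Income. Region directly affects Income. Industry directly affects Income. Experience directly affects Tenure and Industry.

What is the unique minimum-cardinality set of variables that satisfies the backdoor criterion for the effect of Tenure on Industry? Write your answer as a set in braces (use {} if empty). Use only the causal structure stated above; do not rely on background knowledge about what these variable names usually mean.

{Experience}

Variables eligible for adjustment (non-descendants of Tenure, excluding Tenure and Industry): {Experience, ParentIncome}.
Backdoor paths from Tenure to Industry:
  P1: Tenure <- Experience -> Industry
The empty set is not sufficient: P1 (Tenure <- Experience -> Industry) has no collider blocking it and no conditioned non-collider, so it is open.
Try {Experience}:
  P1: blocked at fork node Experience ∈ conditioning set.
{Experience} contains no descendant of Tenure and blocks every backdoor path.
No other singleton works — e.g. {ParentIncome} leaves P1 open — so {Experience} is the unique smallest valid adjustment set.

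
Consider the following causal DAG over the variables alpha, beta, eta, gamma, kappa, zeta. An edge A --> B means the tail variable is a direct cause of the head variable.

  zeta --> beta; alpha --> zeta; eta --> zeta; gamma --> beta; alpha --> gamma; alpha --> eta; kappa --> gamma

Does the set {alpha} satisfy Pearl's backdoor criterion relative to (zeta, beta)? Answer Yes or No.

Backdoor paths from zeta to beta (paths whose first edge points into zeta):
  P1: zeta <- alpha -> gamma -> beta
  P2: zeta <- eta <- alpha -> gamma -> beta
Condition 1 (no descendant of zeta in the set): holds — descendants of zeta are {beta}; none are in {alpha}.
Condition 2 (every backdoor path blocked by {alpha}):
  P1: blocked at fork node alpha ∈ conditioning set.
  P2: blocked at fork node alpha ∈ conditioning set.
{alpha} satisfies the backdoor criterion.

Yes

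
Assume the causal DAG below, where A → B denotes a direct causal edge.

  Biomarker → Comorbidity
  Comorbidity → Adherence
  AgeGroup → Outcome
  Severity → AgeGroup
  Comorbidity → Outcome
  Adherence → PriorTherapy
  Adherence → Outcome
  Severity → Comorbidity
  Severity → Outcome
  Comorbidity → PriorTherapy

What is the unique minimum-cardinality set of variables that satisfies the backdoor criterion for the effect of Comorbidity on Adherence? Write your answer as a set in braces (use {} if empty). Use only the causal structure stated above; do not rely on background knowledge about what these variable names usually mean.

{}

Variables eligible for adjustment (non-descendants of Comorbidity, excluding Comorbidity and Adherence): {AgeGroup, Biomarker, Severity}.
Backdoor paths from Comorbidity to Adherence:
  P1: Comorbidity <- Severity -> AgeGroup -> Outcome <- Adherence
  P2: Comorbidity <- Severity -> Outcome <- Adherence
Each backdoor path contains an unconditioned collider, so every path is already blocked with the empty conditioning set:
  P1: blocked at collider Outcome (neither it nor any descendant is in the conditioning set).
  P2: blocked at collider Outcome (neither it nor any descendant is in the conditioning set).
The empty set is therefore the unique smallest valid set.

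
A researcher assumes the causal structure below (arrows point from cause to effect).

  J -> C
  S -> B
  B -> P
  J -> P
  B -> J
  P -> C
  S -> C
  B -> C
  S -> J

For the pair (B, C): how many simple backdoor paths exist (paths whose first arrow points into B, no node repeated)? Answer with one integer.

A backdoor path from B to C is any simple undirected path whose first edge points into B (i.e. leaves B via a parent).
Parents of B: {S}.
Enumerating:
  P1: B <- S -> J -> P -> C
  P2: B <- S -> J -> C
  P3: B <- S -> C
That exhausts the simple backdoor paths. Count: 3.

3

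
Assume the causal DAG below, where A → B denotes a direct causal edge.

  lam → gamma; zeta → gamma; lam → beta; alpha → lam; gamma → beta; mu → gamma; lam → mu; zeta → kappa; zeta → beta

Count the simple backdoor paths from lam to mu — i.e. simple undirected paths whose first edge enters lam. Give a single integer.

A backdoor path from lam to mu is any simple undirected path whose first edge points into lam (i.e. leaves lam via a parent).
Parents of lam: {alpha}.
No simple path from any parent of lam reaches mu without revisiting lam, so there are no backdoor paths.

0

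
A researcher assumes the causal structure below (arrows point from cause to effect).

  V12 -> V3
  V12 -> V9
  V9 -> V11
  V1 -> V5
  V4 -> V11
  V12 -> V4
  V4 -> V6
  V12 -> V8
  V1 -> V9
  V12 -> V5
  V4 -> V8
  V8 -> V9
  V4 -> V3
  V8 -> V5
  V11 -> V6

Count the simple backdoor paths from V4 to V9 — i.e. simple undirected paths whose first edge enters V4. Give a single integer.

A backdoor path from V4 to V9 is any simple undirected path whose first edge points into V4 (i.e. leaves V4 via a parent).
Parents of V4: {V12}.
Enumerating:
  P1: V4 <- V12 -> V8 -> V9
  P2: V4 <- V12 -> V8 -> V5 <- V1 -> V9
  P3: V4 <- V12 -> V9
  P4: V4 <- V12 -> V5 <- V1 -> V9
  P5: V4 <- V12 -> V5 <- V8 -> V9
That exhausts the simple backdoor paths. Count: 5.

5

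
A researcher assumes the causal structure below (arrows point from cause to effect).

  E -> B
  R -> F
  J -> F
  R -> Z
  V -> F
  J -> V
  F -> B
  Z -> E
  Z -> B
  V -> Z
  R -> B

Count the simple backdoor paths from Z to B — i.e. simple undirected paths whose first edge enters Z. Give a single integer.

A backdoor path from Z to B is any simple undirected path whose first edge points into Z (i.e. leaves Z via a parent).
Parents of Z: {R, V}.
Enumerating:
  P1: Z <- R -> F -> B
  P2: Z <- R -> B
  P3: Z <- V <- J -> F <- R -> B
  P4: Z <- V <- J -> F -> B
  P5: Z <- V -> F <- R -> B
  P6: Z <- V -> F -> B
That exhausts the simple backdoor paths. Count: 6.

6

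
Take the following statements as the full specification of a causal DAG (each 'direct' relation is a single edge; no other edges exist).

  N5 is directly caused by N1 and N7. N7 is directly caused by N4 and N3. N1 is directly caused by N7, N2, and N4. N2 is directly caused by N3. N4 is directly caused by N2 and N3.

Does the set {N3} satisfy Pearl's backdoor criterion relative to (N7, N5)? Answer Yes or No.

No

Backdoor paths from N7 to N5 (paths whose first edge points into N7):
  P1: N7 <- N3 -> N2 -> N4 -> N1 -> N5
  P2: N7 <- N3 -> N2 -> N1 -> N5
  P3: N7 <- N3 -> N4 <- N2 -> N1 -> N5
  P4: N7 <- N3 -> N4 -> N1 -> N5
  P5: N7 <- N4 <- N3 -> N2 -> N1 -> N5
  P6: N7 <- N4 <- N2 -> N1 -> N5
  P7: N7 <- N4 -> N1 -> N5
Condition 1 (no descendant of N7 in the set): holds — descendants of N7 are {N1, N5}; none are in {N3}.
Condition 2 (every backdoor path blocked by {N3}):
  P1: blocked at fork node N3 ∈ conditioning set.
  P2: blocked at fork node N3 ∈ conditioning set.
  P3: blocked at fork node N3 ∈ conditioning set.
  P4: blocked at fork node N3 ∈ conditioning set.
  P5: blocked at fork node N3 ∈ conditioning set.
  P6: open — no interior node is in the conditioning set.
  P7: open — no interior node is in the conditioning set.
{N3} does not satisfy the backdoor criterion.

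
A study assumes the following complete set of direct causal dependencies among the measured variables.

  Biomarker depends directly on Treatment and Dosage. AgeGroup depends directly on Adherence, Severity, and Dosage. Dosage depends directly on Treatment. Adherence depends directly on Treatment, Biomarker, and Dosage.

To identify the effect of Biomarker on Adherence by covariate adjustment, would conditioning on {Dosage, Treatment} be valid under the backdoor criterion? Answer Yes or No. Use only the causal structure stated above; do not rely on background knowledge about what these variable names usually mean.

Backdoor paths from Biomarker to Adherence (paths whose first edge points into Biomarker):
  P1: Biomarker <- Treatment -> Dosage -> Adherence
  P2: Biomarker <- Treatment -> Dosage -> AgeGroup <- Adherence
  P3: Biomarker <- Treatment -> Adherence
  P4: Biomarker <- Dosage <- Treatment -> Adherence
  P5: Biomarker <- Dosage -> Adherence
  P6: Biomarker <- Dosage -> AgeGroup <- Adherence
Condition 1 (no descendant of Biomarker in the set): holds — descendants of Biomarker are {Adherence, AgeGroup}; none are in {Dosage, Treatment}.
Condition 2 (every backdoor path blocked by {Dosage, Treatment}):
  P1: blocked at fork node Treatment ∈ conditioning set.
  P2: blocked at fork node Treatment ∈ conditioning set.
  P3: blocked at fork node Treatment ∈ conditioning set.
  P4: blocked at chain node Dosage ∈ conditioning set.
  P5: blocked at fork node Dosage ∈ conditioning set.
  P6: blocked at fork node Dosage ∈ conditioning set.
{Dosage, Treatment} satisfies the backdoor criterion.

Yes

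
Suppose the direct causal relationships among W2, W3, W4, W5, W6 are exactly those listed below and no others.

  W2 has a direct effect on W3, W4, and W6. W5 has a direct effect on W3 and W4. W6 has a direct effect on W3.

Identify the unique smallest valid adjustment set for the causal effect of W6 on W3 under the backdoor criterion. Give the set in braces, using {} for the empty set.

{W2}

Variables eligible for adjustment (non-descendants of W6, excluding W6 and W3): {W2, W4, W5}.
Backdoor paths from W6 to W3:
  P1: W6 <- W2 -> W4 <- W5 -> W3
  P2: W6 <- W2 -> W3
The empty set is not sufficient: P2 (W6 <- W2 -> W3) has no collider blocking it and no conditioned non-collider, so it is open.
Try {W2}:
  P1: blocked at fork node W2 ∈ conditioning set.
  P2: blocked at fork node W2 ∈ conditioning set.
{W2} contains no descendant of W6 and blocks every backdoor path.
No other singleton works — e.g. {W5} leaves P2 open — so {W2} is the unique smallest valid adjustment set.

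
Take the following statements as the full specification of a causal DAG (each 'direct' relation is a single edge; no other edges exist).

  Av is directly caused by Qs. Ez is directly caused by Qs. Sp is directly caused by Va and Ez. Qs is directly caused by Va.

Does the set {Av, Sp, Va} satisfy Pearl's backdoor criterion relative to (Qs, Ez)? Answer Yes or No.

Backdoor paths from Qs to Ez (paths whose first edge points into Qs):
  P1: Qs <- Va -> Sp <- Ez
Condition 1 (no descendant of Qs in the set): FAILS — Av and Sp are descendants of Qs.
Condition 2 (every backdoor path blocked by {Av, Sp, Va}):
  P1: blocked at fork node Va ∈ conditioning set.
{Av, Sp, Va} does not satisfy the backdoor criterion.

No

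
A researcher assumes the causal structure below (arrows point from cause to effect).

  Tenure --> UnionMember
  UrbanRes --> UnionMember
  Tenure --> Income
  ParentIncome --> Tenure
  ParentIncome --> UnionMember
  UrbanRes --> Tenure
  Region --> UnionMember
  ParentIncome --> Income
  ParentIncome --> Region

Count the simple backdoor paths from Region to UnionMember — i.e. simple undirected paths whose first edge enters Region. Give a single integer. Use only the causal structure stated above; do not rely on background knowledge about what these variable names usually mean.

5

A backdoor path from Region to UnionMember is any simple undirected path whose first edge points into Region (i.e. leaves Region via a parent).
Parents of Region: {ParentIncome}.
Enumerating:
  P1: Region <- ParentIncome -> Tenure <- UrbanRes -> UnionMember
  P2: Region <- ParentIncome -> Tenure -> UnionMember
  P3: Region <- ParentIncome -> Income <- Tenure <- UrbanRes -> UnionMember
  P4: Region <- ParentIncome -> Income <- Tenure -> UnionMember
  P5: Region <- ParentIncome -> UnionMember
That exhausts the simple backdoor paths. Count: 5.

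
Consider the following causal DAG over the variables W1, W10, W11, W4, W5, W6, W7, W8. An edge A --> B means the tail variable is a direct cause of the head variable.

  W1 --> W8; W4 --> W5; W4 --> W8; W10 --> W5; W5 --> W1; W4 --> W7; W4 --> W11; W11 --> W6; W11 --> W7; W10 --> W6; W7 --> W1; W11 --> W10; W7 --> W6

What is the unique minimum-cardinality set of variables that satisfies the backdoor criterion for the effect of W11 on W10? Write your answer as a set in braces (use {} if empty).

{}

Variables eligible for adjustment (non-descendants of W11, excluding W11 and W10): {W4}.
Backdoor paths from W11 to W10:
  P1: W11 <- W4 -> W7 -> W6 <- W10
  P2: W11 <- W4 -> W7 -> W1 <- W5 <- W10
  P3: W11 <- W4 -> W5 <- W10
  P4: W11 <- W4 -> W5 -> W1 <- W7 -> W6 <- W10
  P5: W11 <- W4 -> W8 <- W1 <- W7 -> W6 <- W10
  P6: W11 <- W4 -> W8 <- W1 <- W5 <- W10
Each backdoor path contains an unconditioned collider, so every path is already blocked with the empty conditioning set:
  P1: blocked at collider W6 (neither it nor any descendant is in the conditioning set).
  P2: blocked at collider W1 (neither it nor any descendant is in the conditioning set).
  P3: blocked at collider W5 (neither it nor any descendant is in the conditioning set).
  P4: blocked at collider W1 (neither it nor any descendant is in the conditioning set).
  P5: blocked at collider W8 (neither it nor any descendant is in the conditioning set).
  P6: blocked at collider W8 (neither it nor any descendant is in the conditioning set).
The empty set is therefore the unique smallest valid set.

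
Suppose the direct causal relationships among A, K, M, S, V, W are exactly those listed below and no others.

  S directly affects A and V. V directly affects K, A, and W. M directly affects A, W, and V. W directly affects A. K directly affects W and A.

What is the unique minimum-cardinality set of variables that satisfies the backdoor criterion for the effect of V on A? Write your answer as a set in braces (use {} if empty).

{M, S}

Variables eligible for adjustment (non-descendants of V, excluding V and A): {M, S}.
Backdoor paths from V to A:
  P1: V <- S -> A
  P2: V <- M -> W <- K -> A
  P3: V <- M -> W -> A
  P4: V <- M -> A
The empty set is not sufficient: P1 (V <- S -> A) has no collider blocking it and no conditioned non-collider, so it is open.
Try {M, S}:
  P1: blocked at fork node S ∈ conditioning set.
  P2: blocked at fork node M ∈ conditioning set.
  P3: blocked at fork node M ∈ conditioning set.
  P4: blocked at fork node M ∈ conditioning set.
{M, S} contains no descendant of V and blocks every backdoor path.
Every element of {M, S} is needed (dropping M leaves P3 open; dropping S leaves P1 open), so no proper subset is valid.
Among all size-2 subsets of the eligible variables, only {M, S} blocks every backdoor path, so it is the unique smallest valid adjustment set.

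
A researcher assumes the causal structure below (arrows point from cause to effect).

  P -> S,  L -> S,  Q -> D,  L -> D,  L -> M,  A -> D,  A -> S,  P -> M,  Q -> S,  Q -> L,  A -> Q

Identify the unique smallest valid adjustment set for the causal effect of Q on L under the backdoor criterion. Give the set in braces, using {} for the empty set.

{}

Variables eligible for adjustment (non-descendants of Q, excluding Q and L): {A, P}.
Backdoor paths from Q to L:
  P1: Q <- A -> D <- L
  P2: Q <- A -> S <- P -> M <- L
  P3: Q <- A -> S <- L
Each backdoor path contains an unconditioned collider, so every path is already blocked with the empty conditioning set:
  P1: blocked at collider D (neither it nor any descendant is in the conditioning set).
  P2: blocked at collider S (neither it nor any descendant is in the conditioning set).
  P3: blocked at collider S (neither it nor any descendant is in the conditioning set).
The empty set is therefore the unique smallest valid set.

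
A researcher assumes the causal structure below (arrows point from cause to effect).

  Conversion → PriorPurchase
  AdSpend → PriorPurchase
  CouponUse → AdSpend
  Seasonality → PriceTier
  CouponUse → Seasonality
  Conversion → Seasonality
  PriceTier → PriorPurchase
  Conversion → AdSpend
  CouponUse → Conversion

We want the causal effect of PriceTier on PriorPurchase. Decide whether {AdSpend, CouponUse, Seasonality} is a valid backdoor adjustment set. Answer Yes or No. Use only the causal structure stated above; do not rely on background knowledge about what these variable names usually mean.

Backdoor paths from PriceTier to PriorPurchase (paths whose first edge points into PriceTier):
  P1: PriceTier <- Seasonality <- CouponUse -> Conversion -> AdSpend -> PriorPurchase
  P2: PriceTier <- Seasonality <- CouponUse -> Conversion -> PriorPurchase
  P3: PriceTier <- Seasonality <- CouponUse -> AdSpend <- Conversion -> PriorPurchase
  P4: PriceTier <- Seasonality <- CouponUse -> AdSpend -> PriorPurchase
  P5: PriceTier <- Seasonality <- Conversion <- CouponUse -> AdSpend -> PriorPurchase
  P6: PriceTier <- Seasonality <- Conversion -> AdSpend -> PriorPurchase
  P7: PriceTier <- Seasonality <- Conversion -> PriorPurchase
Condition 1 (no descendant of PriceTier in the set): holds — descendants of PriceTier are {PriorPurchase}; none are in {AdSpend, CouponUse, Seasonality}.
Condition 2 (every backdoor path blocked by {AdSpend, CouponUse, Seasonality}):
  P1: blocked at chain node Seasonality ∈ conditioning set.
  P2: blocked at chain node Seasonality ∈ conditioning set.
  P3: blocked at chain node Seasonality ∈ conditioning set.
  P4: blocked at chain node Seasonality ∈ conditioning set.
  P5: blocked at chain node Seasonality ∈ conditioning set.
  P6: blocked at chain node Seasonality ∈ conditioning set.
  P7: blocked at chain node Seasonality ∈ conditioning set.
{AdSpend, CouponUse, Seasonality} satisfies the backdoor criterion.

Yes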